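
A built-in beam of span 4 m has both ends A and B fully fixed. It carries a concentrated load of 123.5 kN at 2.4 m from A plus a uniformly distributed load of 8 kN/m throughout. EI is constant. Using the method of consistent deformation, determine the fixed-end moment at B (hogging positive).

Release both end moments; the primary structure is a simply-supported span AB with redundants M_A and M_B.
On the primary (simply-supported) span, the end slopes from the loading are:
  at A: point load 123.5 at a = 2.4: Pab(L + b)/(6LEI) = 110.7/EI
  at B: point load 123.5 at a = 2.4: Pab(L + a)/(6LEI) = 126.5/EI
  at A: UDL 8: wL³/(24EI) = 21.33/EI
  at B: UDL 8: wL³/(24EI) = 21.33/EI
  θ_A0 = 132/EI,  θ_B0 = 147.8/EI
Flexibility coefficients: a unit moment at one end gives L/(3EI) there and L/(6EI) at the far end, so f₁₁ = f₂₂ = 1.333/EI and f₁₂ = f₂₁ = 0.6667/EI.
Compatibility — zero rotation at each built-in end:
  1.333 M_A + 0.6667 M_B = 132
  0.6667 M_A + 1.333 M_B = 147.8
Solving the pair gives M_A = 58.09 kN·m and M_B = 81.8 kN·m (hogging).

M_B = 81.8 kN·m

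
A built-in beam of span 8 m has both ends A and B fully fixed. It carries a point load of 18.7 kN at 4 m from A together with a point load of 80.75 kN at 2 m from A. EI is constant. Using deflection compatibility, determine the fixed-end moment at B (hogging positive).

Take the two fixed-end moments M_A, M_B as redundants; the released structure is the simple span AB.
End rotations of the released simple span under the applied load (×1/EI):
  at A: point load 18.7 at a = 4: Pab(L + b)/(6LEI) = 74.8/EI
  at B: point load 18.7 at a = 4: Pab(L + a)/(6LEI) = 74.8/EI
  at A: point load 80.75 at a = 2: Pab(L + b)/(6LEI) = 282.6/EI
  at B: point load 80.75 at a = 2: Pab(L + a)/(6LEI) = 201.9/EI
  θ_A0 = 357.4/EI,  θ_B0 = 276.7/EI
Flexibility coefficients: a unit moment at one end gives L/(3EI) there and L/(6EI) at the far end, so f₁₁ = f₂₂ = 2.667/EI and f₁₂ = f₂₁ = 1.333/EI.
Compatibility — zero rotation at each built-in end:
  2.667 M_A + 1.333 M_B = 357.4
  1.333 M_A + 2.667 M_B = 276.7
Solving the pair gives M_A = 109.5 kN·m and M_B = 48.98 kN·m (hogging).

M_B = 48.98 kN·m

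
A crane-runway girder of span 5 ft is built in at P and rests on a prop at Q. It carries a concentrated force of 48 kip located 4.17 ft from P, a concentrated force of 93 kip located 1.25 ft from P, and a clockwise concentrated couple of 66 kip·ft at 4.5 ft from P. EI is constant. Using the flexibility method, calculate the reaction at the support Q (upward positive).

Release the roller at Q. Primary structure: cantilever fixed at P.
Deflection at Q on the released cantilever, summing each load's contribution:
  point load 48 at a = 4.17: Pa²(3L − a)/(6EI) = 1507/EI
  point load 93 at a = 1.25: Pa²(3L − a)/(6EI) = 333/EI
  clockwise couple 66 at a = 4.5: M₀a(2L − a)/(2EI) = 816.8/EI
  δ_0 = 2656/EI
Tip deflection under a unit load at Q: L³/(3EI) = 41.67/EI.
Compatibility at Q: δ_0 − R_Q·δ_{QQ} = 0, so R_Q = 2656/41.67 = 63.75 kip.

R_Q = 63.75 kip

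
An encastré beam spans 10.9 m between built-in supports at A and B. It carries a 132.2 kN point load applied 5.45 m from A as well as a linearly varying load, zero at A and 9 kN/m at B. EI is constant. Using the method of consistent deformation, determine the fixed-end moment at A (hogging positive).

M_A = 215.8 kN·m

Take the two fixed-end moments M_A, M_B as redundants; the released structure is the simple span AB.
On the primary (simply-supported) span, the end slopes from the loading are:
  at A: point load 132.2 at a = 5.45: Pab(L + b)/(6LEI) = 981.7/EI
  at B: point load 132.2 at a = 5.45: Pab(L + a)/(6LEI) = 981.7/EI
  at A: triangular load, peak 9: 7w₀L³/(360EI) = 226.6/EI
  at B: triangular load, peak 9: w₀L³/(45EI) = 259/EI
  θ_A0 = 1208/EI,  θ_B0 = 1241/EI
Flexibility coefficients: a unit moment at one end gives L/(3EI) there and L/(6EI) at the far end, so f₁₁ = f₂₂ = 3.633/EI and f₁₂ = f₂₁ = 1.817/EI.
Compatibility — zero rotation at each built-in end:
  3.633 M_A + 1.817 M_B = 1208
  1.817 M_A + 3.633 M_B = 1241
Solving the pair gives M_A = 215.8 kN·m and M_B = 233.6 kN·m (hogging).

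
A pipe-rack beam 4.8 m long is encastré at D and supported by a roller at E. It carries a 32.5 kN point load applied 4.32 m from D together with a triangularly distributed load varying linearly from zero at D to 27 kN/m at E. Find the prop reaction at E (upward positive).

Choose R_E as the redundant. The primary structure is the cantilever fixed at D.
Deflection at E on the released cantilever, summing each load's contribution:
  point load 32.5 at a = 4.32: Pa²(3L − a)/(6EI) = 1019/EI
  triangular load, peak 27 at the free end: 11w₀L⁴/(120EI) = 1314/EI
  δ_0 = 2333/EI
Flexibility coefficient — unit upward force at E: δ_{EE} = L³/(3EI) = 36.86/EI.
Compatibility at E: δ_0 − R_E·δ_{EE} = 0, so R_E = 2333/36.86 = 63.28 kN.

R_E = 63.28 kN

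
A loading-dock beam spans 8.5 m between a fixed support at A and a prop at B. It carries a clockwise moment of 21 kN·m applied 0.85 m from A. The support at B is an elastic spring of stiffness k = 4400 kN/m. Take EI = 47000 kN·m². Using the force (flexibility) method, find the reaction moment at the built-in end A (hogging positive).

M_A = 15.31 kN·m

Choose R_B as the redundant. The primary structure is the cantilever fixed at A.
Primary-structure tip deflection at B by superposition:
  clockwise couple 21 at a = 0.85: M₀a(2L − a)/(2EI) = 144.1/EI
Tip deflection under a unit load at B: L³/(3EI) = 204.7/EI.
With EI = 47000 kN·m²: δ_0 = 0.003067 m and δ_{BB} = 0.004355 m/kN.
Compatibility — the spring shortens by R_B/k under the reaction it provides: δ_0 − R_B·δ_{BB} = R_B/k. With 1/k = 0.000227 m/kN, R_B = δ_0 / (δ_{BB} + 1/k) = 0.003067 / (0.004355 + 0.000227) = 0.6692 kN.
Moment equilibrium about A: M_A = Σ(load moments about A) − R_B·L = 21 − 0.6692×8.5 = 15.31 kN·m.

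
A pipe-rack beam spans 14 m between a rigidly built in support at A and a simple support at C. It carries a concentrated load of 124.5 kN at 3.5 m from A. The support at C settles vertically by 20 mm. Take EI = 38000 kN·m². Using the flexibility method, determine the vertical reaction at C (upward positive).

R_C = 9.868 kN

Remove the prop at C; the released (primary) structure is a cantilever built in at A.
Deflection at C on the released cantilever, summing each load's contribution:
  point load 124.5 at a = 3.5: Pa²(3L − a)/(6EI) = 9786/EI
Flexibility coefficient — unit upward force at C: δ_{CC} = L³/(3EI) = 914.7/EI.
With EI = 38000 kN·m²: δ_0 = 0.25753 m and δ_{CC} = 0.02407 m/kN.
Compatibility — the beam at C must follow the support down by 0.02 m: δ_0 − R_C·δ_{CC} = 0.02, so R_C = (0.25753 − 0.02)/0.02407 = 9.868 kN.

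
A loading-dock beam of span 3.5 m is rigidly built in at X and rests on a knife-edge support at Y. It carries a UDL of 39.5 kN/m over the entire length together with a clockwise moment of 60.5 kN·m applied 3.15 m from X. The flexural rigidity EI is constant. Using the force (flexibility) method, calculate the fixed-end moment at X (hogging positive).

Remove the prop at Y; the released (primary) structure is a cantilever built in at X.
Downward deflection at the released point Y due to the loads:
  UDL 39.5: wL⁴/(8EI) = 740.9/EI
  clockwise couple 60.5 at a = 3.15: M₀a(2L − a)/(2EI) = 366.9/EI
  δ_0 = 1108/EI
Tip deflection under a unit load at Y: L³/(3EI) = 14.29/EI.
The prop prevents deflection at Y: R_Y = δ_0/δ_{YY} = 1108/14.29 = 77.51 kN.
Moment equilibrium about X: M_X = Σ(load moments about X) − R_Y·L = 302.4 − 77.51×3.5 = 31.14 kN·m.

M_X = 31.14 kN·m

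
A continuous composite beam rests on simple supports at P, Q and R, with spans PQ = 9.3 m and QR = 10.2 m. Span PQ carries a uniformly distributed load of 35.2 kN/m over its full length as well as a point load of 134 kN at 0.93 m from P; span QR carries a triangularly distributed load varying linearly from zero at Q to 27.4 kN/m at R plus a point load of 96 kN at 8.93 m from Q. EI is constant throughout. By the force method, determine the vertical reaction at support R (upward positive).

Insert a hinge at Q; M_Q is the redundant, and each span becomes simply supported.
Discontinuity in slope at Q on the released structure — sum the simple-span end rotations:
  span PQ: UDL 35.2: wL³/(24EI) = 1180/EI
  span PQ: point load 134 at a = 0.93: Pab(L + a)/(6LEI) = 191.2/EI
  span QR: triangular load, peak 27.4: 7w₀L³/(360EI) = 565.4/EI
  span QR: point load 96 at a = 8.93: Pab(L + b)/(6LEI) = 204.1/EI
  relative rotation θ_0 = (1371 + 769.4)/EI = 2140/EI
A unit hogging moment at Q produces rotation L₁/(3EI) + L₂/(3EI) = 6.5/EI.
Slope continuity at Q: θ_0 = M_Q·6.5/EI, so M_Q = 2140/6.5 = 329.3 kN·m (hogging).
Span QR, ΣM about R: R_Q^{QR}·10.2 = 597 + 329.3, so R_Q^{QR} = 90.82 kN and R_R = 235.7 − 90.82 = 144.9 kN.

R_R = 144.9 kN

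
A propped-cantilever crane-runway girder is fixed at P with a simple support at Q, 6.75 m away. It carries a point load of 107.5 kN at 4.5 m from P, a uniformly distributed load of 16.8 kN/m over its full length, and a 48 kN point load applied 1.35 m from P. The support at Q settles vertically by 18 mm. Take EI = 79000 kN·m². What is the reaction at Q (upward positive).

R_Q = 87.08 kN

Choose R_Q as the redundant. The primary structure is the cantilever fixed at P.
Deflection at Q on the released cantilever, summing each load's contribution:
  point load 107.5 at a = 4.5: Pa²(3L − a)/(6EI) = 5714/EI
  UDL 16.8: wL⁴/(8EI) = 4359/EI
  point load 48 at a = 1.35: Pa²(3L − a)/(6EI) = 275.6/EI
  δ_0 = 10349/EI
Tip deflection under a unit load at Q: L³/(3EI) = 102.5/EI.
With EI = 79000 kN·m²: δ_0 = 0.131 m and δ_{QQ} = 0.001298 m/kN.
Compatibility — the beam at Q must follow the support down by 0.018 m: δ_0 − R_Q·δ_{QQ} = 0.018, so R_Q = (0.131 − 0.018)/0.001298 = 87.08 kN.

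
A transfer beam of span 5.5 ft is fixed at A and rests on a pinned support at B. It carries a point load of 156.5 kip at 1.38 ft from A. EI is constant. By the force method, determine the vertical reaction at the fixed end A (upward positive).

R_A = 143 kip

Release the roller at B. Primary structure: cantilever fixed at A.
Deflection at B on the released cantilever, summing each load's contribution:
  point load 156.5 at a = 1.38: Pa²(3L − a)/(6EI) = 751.1/EI
Tip deflection under a unit load at B: L³/(3EI) = 55.46/EI.
Compatibility at B: δ_0 − R_B·δ_{BB} = 0, so R_B = 751.1/55.46 = 13.54 kip.
Vertical equilibrium: R_A = ΣP − R_B = 156.5 − 13.54 = 143 kip.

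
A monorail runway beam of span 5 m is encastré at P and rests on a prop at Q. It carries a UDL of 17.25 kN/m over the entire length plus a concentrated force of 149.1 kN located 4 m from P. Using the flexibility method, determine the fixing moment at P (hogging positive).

Choose R_Q as the redundant. The primary structure is the cantilever fixed at P.
Deflection at Q on the released cantilever, summing each load's contribution:
  UDL 17.25: wL⁴/(8EI) = 1348/EI
  point load 149.1 at a = 4: Pa²(3L − a)/(6EI) = 4374/EI
  δ_0 = 5721/EI
Tip deflection under a unit load at Q: L³/(3EI) = 41.67/EI.
The prop prevents deflection at Q: R_Q = δ_0/δ_{QQ} = 5721/41.67 = 137.3 kN.
Moment equilibrium about P: M_P = Σ(load moments about P) − R_Q·L = 812 − 137.3×5 = 125.5 kN·m.

M_P = 125.5 kN·m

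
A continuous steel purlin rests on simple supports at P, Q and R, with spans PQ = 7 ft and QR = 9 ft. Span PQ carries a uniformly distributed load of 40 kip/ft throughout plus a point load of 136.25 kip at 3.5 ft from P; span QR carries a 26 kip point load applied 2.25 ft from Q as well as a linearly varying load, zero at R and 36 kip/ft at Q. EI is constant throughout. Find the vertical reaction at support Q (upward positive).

R_Q = 416 kip

Take M_Q as the redundant. Released structure: two simple spans PQ and QR with a hinge at Q.
End slopes at the hinge Q, treating each span as simply supported:
  span PQ: UDL 40: wL³/(24EI) = 571.7/EI
  span PQ: point load 136.25 at a = 3.5: Pab(L + a)/(6LEI) = 417.3/EI
  span QR: point load 26 at a = 2.25: Pab(L + b)/(6LEI) = 115.2/EI
  span QR: triangular load, peak 36: w₀L³/(45EI) = 583.2/EI
  relative rotation θ_0 = (988.9 + 698.4)/EI = 1687/EI
A unit hogging moment at Q produces rotation L₁/(3EI) + L₂/(3EI) = 5.333/EI.
Slope continuity at Q: θ_0 = M_Q·5.333/EI, so M_Q = 1687/5.333 = 316.4 kip·ft (hogging).
Span PQ, ΣM about P with M_Q applied at Q: R_Q^{PQ}·7 = 1457 + 316.4, so R_Q^{PQ} = 253.3 kip and R_P = 416.2 − 253.3 = 162.9 kip.
Span QR, ΣM about R: R_Q^{QR}·9 = 1148 + 316.4, so R_Q^{QR} = 162.7 kip and R_R = 188 − 162.7 = 25.35 kip.
R_Q = 253.3 + 162.7 = 416 kip.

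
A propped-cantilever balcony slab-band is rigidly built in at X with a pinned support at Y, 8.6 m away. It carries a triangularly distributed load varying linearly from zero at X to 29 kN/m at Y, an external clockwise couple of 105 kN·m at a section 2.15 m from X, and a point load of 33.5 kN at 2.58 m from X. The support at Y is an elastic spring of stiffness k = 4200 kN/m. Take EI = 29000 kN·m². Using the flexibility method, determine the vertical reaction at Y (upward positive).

Remove the prop at Y; the released (primary) structure is a cantilever built in at X.
Primary-structure tip deflection at Y by superposition:
  triangular load, peak 29 at the free end: 11w₀L⁴/(120EI) = 14541/EI
  clockwise couple 105 at a = 2.15: M₀a(2L − a)/(2EI) = 1699/EI
  point load 33.5 at a = 2.58: Pa²(3L − a)/(6EI) = 863/EI
  δ_0 = 17103/EI
Flexibility coefficient — unit upward force at Y: δ_{YY} = L³/(3EI) = 212/EI.
With EI = 29000 kN·m²: δ_0 = 0.58976 m and δ_{YY} = 0.007311 m/kN.
Compatibility — the spring shortens by R_Y/k under the reaction it provides: δ_0 − R_Y·δ_{YY} = R_Y/k. With 1/k = 0.000238 m/kN, R_Y = δ_0 / (δ_{YY} + 1/k) = 0.58976 / (0.007311 + 0.000238) = 78.12 kN.

R_Y = 78.12 kN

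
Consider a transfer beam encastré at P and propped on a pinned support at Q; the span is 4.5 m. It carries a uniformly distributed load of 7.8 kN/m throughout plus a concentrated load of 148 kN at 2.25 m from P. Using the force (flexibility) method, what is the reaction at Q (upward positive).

Release the roller at Q. Primary structure: cantilever fixed at P.
Primary-structure tip deflection at Q by superposition:
  UDL 7.8: wL⁴/(8EI) = 399.8/EI
  point load 148 at a = 2.25: Pa²(3L − a)/(6EI) = 1405/EI
  δ_0 = 1805/EI
Flexibility coefficient — unit upward force at Q: δ_{QQ} = L³/(3EI) = 30.38/EI.
The prop prevents deflection at Q: R_Q = δ_0/δ_{QQ} = 1805/30.38 = 59.41 kN.

R_Q = 59.41 kN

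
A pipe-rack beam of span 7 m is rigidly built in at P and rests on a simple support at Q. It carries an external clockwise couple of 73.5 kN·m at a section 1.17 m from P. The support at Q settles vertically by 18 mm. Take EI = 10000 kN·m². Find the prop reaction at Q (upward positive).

Choose R_Q as the redundant. The primary structure is the cantilever fixed at P.
Downward deflection at the released point Q due to the loads:
  clockwise couple 73.5 at a = 1.17: M₀a(2L − a)/(2EI) = 551.7/EI
Flexibility coefficient — unit upward force at Q: δ_{QQ} = L³/(3EI) = 114.3/EI.
With EI = 10000 kN·m²: δ_0 = 0.055166 m and δ_{QQ} = 0.011433 m/kN.
Compatibility — the beam at Q must follow the support down by 0.018 m: δ_0 − R_Q·δ_{QQ} = 0.018, so R_Q = (0.055166 − 0.018)/0.011433 = 3.251 kN.

R_Q = 3.251 kN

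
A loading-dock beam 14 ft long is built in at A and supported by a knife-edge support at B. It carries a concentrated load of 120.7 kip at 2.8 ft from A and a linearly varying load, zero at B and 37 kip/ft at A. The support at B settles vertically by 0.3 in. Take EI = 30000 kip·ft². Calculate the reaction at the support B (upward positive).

Choose R_B as the redundant. The primary structure is the cantilever fixed at A.
Primary-structure tip deflection at B by superposition:
  point load 120.7 at a = 2.8: Pa²(3L − a)/(6EI) = 6182/EI
  triangular load, peak 37 at the fixed end: w₀L⁴/(30EI) = 47380/EI
  δ_0 = 53562/EI
Tip deflection under a unit load at B: L³/(3EI) = 914.7/EI.
With EI = 30000 kip·ft²: δ_0 = 1.7854 ft and δ_{BB} = 0.030489 ft/kip.
Compatibility — the beam at B must follow the support down by 0.025 ft: δ_0 − R_B·δ_{BB} = 0.025, so R_B = (1.7854 − 0.025)/0.030489 = 57.74 kip.

R_B = 57.74 kip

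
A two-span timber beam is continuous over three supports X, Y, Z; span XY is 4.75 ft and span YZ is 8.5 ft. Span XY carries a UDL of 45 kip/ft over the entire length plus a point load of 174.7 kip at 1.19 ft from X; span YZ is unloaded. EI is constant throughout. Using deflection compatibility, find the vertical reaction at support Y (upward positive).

Insert a hinge at Y; M_Y is the redundant, and each span becomes simply supported.
Rotations at Y on the released spans (each span's end-slope, ×1/EI):
  span XY: UDL 45: wL³/(24EI) = 200.9/EI
  span XY: point load 174.7 at a = 1.19: Pab(L + a)/(6LEI) = 154.3/EI
  relative rotation θ_0 = (355.2 + 0)/EI = 355.2/EI
A unit hogging moment at Y produces rotation L₁/(3EI) + L₂/(3EI) = 4.417/EI.
Compatibility: M_Y·(L₁+L₂)/(3EI) = θ_0, giving M_Y = 80.42 kip·ft (hogging).
Span XY, ΣM about X with M_Y applied at Y: R_Y^{XY}·4.75 = 715.5 + 80.42, so R_Y^{XY} = 167.6 kip and R_X = 388.4 − 167.6 = 220.9 kip.
Span YZ, ΣM about Z: R_Y^{YZ}·8.5 = 0 + 80.42, so R_Y^{YZ} = 9.461 kip and R_Z = 0 − 9.461 = -9.461 kip.
R_Y = 167.6 + 9.461 = 177 kip.

R_Y = 177 kip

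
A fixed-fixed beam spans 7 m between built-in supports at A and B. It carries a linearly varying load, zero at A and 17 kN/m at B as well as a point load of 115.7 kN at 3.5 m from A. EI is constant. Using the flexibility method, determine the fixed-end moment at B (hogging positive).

Release both end moments; the primary structure is a simply-supported span AB with redundants M_A and M_B.
On the primary (simply-supported) span, the end slopes from the loading are:
  at A: triangular load, peak 17: 7w₀L³/(360EI) = 113.4/EI
  at B: triangular load, peak 17: w₀L³/(45EI) = 129.6/EI
  at A: point load 115.7 at a = 3.5: Pab(L + b)/(6LEI) = 354.3/EI
  at B: point load 115.7 at a = 3.5: Pab(L + a)/(6LEI) = 354.3/EI
  θ_A0 = 467.7/EI,  θ_B0 = 483.9/EI
Flexibility coefficients: a unit moment at one end gives L/(3EI) there and L/(6EI) at the far end, so f₁₁ = f₂₂ = 2.333/EI and f₁₂ = f₂₁ = 1.167/EI.
Compatibility — zero rotation at each built-in end:
  2.333 M_A + 1.167 M_B = 467.7
  1.167 M_A + 2.333 M_B = 483.9
Solving the pair gives M_A = 129 kN·m and M_B = 142.9 kN·m (hogging).

M_B = 142.9 kN·m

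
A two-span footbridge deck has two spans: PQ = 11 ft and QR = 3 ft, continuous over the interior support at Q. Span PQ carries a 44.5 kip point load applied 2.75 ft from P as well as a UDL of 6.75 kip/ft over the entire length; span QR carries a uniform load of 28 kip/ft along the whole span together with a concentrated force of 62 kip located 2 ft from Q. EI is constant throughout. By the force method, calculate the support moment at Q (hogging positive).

Take M_Q as the redundant. Released structure: two simple spans PQ and QR with a hinge at Q.
End slopes at the hinge Q, treating each span as simply supported:
  span PQ: point load 44.5 at a = 2.75: Pab(L + a)/(6LEI) = 210.3/EI
  span PQ: UDL 6.75: wL³/(24EI) = 374.3/EI
  span QR: UDL 28: wL³/(24EI) = 31.5/EI
  span QR: point load 62 at a = 2: Pab(L + b)/(6LEI) = 27.56/EI
  relative rotation θ_0 = (584.7 + 59.06)/EI = 643.7/EI
A unit hogging moment at Q produces rotation L₁/(3EI) + L₂/(3EI) = 4.667/EI.
Slope continuity at Q: θ_0 = M_Q·4.667/EI, so M_Q = 643.7/4.667 = 137.9 kip·ft (hogging).

M_Q = 137.9 kip·ft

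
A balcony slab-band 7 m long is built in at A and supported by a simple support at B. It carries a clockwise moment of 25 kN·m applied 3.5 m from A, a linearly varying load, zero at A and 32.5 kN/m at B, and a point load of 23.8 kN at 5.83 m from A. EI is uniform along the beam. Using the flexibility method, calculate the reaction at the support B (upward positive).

Choose R_B as the redundant. The primary structure is the cantilever fixed at A.
Deflection at B on the released cantilever, summing each load's contribution:
  clockwise couple 25 at a = 3.5: M₀a(2L − a)/(2EI) = 459.4/EI
  triangular load, peak 32.5 at the free end: 11w₀L⁴/(120EI) = 7153/EI
  point load 23.8 at a = 5.83: Pa²(3L − a)/(6EI) = 2045/EI
  δ_0 = 9658/EI
Flexibility coefficient — unit upward force at B: δ_{BB} = L³/(3EI) = 114.3/EI.
The prop prevents deflection at B: R_B = δ_0/δ_{BB} = 9658/114.3 = 84.47 kN.

R_B = 84.47 kN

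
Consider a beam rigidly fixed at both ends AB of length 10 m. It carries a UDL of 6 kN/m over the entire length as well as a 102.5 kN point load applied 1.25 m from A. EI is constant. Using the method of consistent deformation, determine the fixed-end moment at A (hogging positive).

M_A = 148.1 kN·m

Take the two fixed-end moments M_A, M_B as redundants; the released structure is the simple span AB.
Simple-span end rotations at A and B under the given loads:
  at A: UDL 6: wL³/(24EI) = 250/EI
  at B: UDL 6: wL³/(24EI) = 250/EI
  at A: point load 102.5 at a = 1.25: Pab(L + b)/(6LEI) = 350.3/EI
  at B: point load 102.5 at a = 1.25: Pab(L + a)/(6LEI) = 210.2/EI
  θ_A0 = 600.3/EI,  θ_B0 = 460.2/EI
Flexibility coefficients: a unit moment at one end gives L/(3EI) there and L/(6EI) at the far end, so f₁₁ = f₂₂ = 3.333/EI and f₁₂ = f₂₁ = 1.667/EI.
Compatibility — zero rotation at each built-in end:
  3.333 M_A + 1.667 M_B = 600.3
  1.667 M_A + 3.333 M_B = 460.2
Solving the pair gives M_A = 148.1 kN·m and M_B = 64.01 kN·m (hogging).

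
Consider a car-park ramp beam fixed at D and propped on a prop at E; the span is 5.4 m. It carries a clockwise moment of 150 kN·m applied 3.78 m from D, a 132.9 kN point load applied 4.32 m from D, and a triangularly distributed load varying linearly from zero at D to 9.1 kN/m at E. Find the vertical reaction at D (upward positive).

Remove the prop at E; the released (primary) structure is a cantilever built in at D.
Deflection at E on the released cantilever, summing each load's contribution:
  clockwise couple 150 at a = 3.78: M₀a(2L − a)/(2EI) = 1990/EI
  point load 132.9 at a = 4.32: Pa²(3L − a)/(6EI) = 4911/EI
  triangular load, peak 9.1 at the free end: 11w₀L⁴/(120EI) = 709.3/EI
  δ_0 = 7610/EI
Flexibility coefficient — unit upward force at E: δ_{EE} = L³/(3EI) = 52.49/EI.
Compatibility at E: δ_0 − R_E·δ_{EE} = 0, so R_E = 7610/52.49 = 145 kN.
Vertical equilibrium: R_D = ΣP − R_E = 157.5 − 145 = 12.48 kN.

R_D = 12.48 kN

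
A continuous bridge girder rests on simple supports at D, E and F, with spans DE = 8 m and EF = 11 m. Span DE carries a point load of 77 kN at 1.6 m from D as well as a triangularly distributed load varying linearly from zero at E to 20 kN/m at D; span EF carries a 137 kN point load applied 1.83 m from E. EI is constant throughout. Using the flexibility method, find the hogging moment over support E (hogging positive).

M_E = 167.3 kN·m

Release continuity at E by inserting a hinge; the redundant is the internal moment M_E. The primary structure is two simply-supported spans DE and EF.
End slopes at the hinge E, treating each span as simply supported:
  span DE: point load 77 at a = 1.6: Pab(L + a)/(6LEI) = 157.7/EI
  span DE: triangular load, peak 20: 7w₀L³/(360EI) = 199.1/EI
  span EF: point load 137 at a = 1.83: Pab(L + b)/(6LEI) = 702.6/EI
  relative rotation θ_0 = (356.8 + 702.6)/EI = 1059/EI
A unit hogging moment at E produces rotation L₁/(3EI) + L₂/(3EI) = 6.333/EI.
Compatibility: M_E·(L₁+L₂)/(3EI) = θ_0, giving M_E = 167.3 kN·m (hogging).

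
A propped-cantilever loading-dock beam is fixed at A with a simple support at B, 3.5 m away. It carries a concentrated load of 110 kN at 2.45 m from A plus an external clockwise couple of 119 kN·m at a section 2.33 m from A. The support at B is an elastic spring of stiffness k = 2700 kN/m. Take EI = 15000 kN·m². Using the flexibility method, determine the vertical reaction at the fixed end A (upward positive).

R_A = 32.75 kN

Take the reaction at B as the redundant and release it; the primary structure is a cantilever fixed at A.
Primary-structure tip deflection at B by superposition:
  point load 110 at a = 2.45: Pa²(3L − a)/(6EI) = 885.9/EI
  clockwise couple 119 at a = 2.33: M₀a(2L − a)/(2EI) = 647.4/EI
  δ_0 = 1533/EI
Tip deflection under a unit load at B: L³/(3EI) = 14.29/EI.
With EI = 15000 kN·m²: δ_0 = 0.10222 m and δ_{BB} = 0.000953 m/kN.
Compatibility — the spring shortens by R_B/k under the reaction it provides: δ_0 − R_B·δ_{BB} = R_B/k. With 1/k = 0.00037 m/kN, R_B = δ_0 / (δ_{BB} + 1/k) = 0.10222 / (0.000953 + 0.00037) = 77.25 kN.
Vertical equilibrium: R_A = ΣP − R_B = 110 − 77.25 = 32.75 kN.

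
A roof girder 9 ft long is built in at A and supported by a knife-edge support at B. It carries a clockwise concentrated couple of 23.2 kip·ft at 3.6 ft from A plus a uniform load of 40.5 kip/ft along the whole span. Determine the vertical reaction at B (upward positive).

R_B = 139.2 kip

Take the reaction at B as the redundant and release it; the primary structure is a cantilever fixed at A.
Free-end deflection of the primary structure under the applied loading (downward +):
  clockwise couple 23.2 at a = 3.6: M₀a(2L − a)/(2EI) = 601.3/EI
  UDL 40.5: wL⁴/(8EI) = 33215/EI
  δ_0 = 33816/EI
Flexibility coefficient — unit upward force at B: δ_{BB} = L³/(3EI) = 243/EI.
The prop prevents deflection at B: R_B = δ_0/δ_{BB} = 33816/243 = 139.2 kip.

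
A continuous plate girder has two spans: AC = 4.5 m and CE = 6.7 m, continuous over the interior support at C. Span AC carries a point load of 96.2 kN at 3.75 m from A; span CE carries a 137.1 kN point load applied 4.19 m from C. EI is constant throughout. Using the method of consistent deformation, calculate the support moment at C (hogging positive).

Release continuity at C by inserting a hinge; the redundant is the internal moment M_C. The primary structure is two simply-supported spans AC and CE.
Discontinuity in slope at C on the released structure — sum the simple-span end rotations:
  span AC: point load 96.2 at a = 3.75: Pab(L + a)/(6LEI) = 82.67/EI
  span CE: point load 137.1 at a = 4.19: Pab(L + b)/(6LEI) = 330.3/EI
  relative rotation θ_0 = (82.67 + 330.3)/EI = 413/EI
A unit hogging moment at C produces rotation L₁/(3EI) + L₂/(3EI) = 3.733/EI.
Slope continuity at C: θ_0 = M_C·3.733/EI, so M_C = 413/3.733 = 110.6 kN·m (hogging).

M_C = 110.6 kN·m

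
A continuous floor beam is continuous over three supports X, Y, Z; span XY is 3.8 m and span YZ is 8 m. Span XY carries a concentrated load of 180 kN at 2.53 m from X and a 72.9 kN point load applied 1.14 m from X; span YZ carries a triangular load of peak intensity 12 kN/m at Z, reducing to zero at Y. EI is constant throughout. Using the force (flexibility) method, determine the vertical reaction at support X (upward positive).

R_X = 89.25 kN

Insert a hinge at Y; M_Y is the redundant, and each span becomes simply supported.
Discontinuity in slope at Y on the released structure — sum the simple-span end rotations:
  span XY: point load 180 at a = 2.53: Pab(L + a)/(6LEI) = 160.6/EI
  span XY: point load 72.9 at a = 1.14: Pab(L + a)/(6LEI) = 47.9/EI
  span YZ: triangular load, peak 12: 7w₀L³/(360EI) = 119.5/EI
  relative rotation θ_0 = (208.5 + 119.5)/EI = 327.9/EI
A unit hogging moment at Y produces rotation L₁/(3EI) + L₂/(3EI) = 3.933/EI.
Slope continuity at Y: θ_0 = M_Y·3.933/EI, so M_Y = 327.9/3.933 = 83.37 kN·m (hogging).
Span XY, ΣM about X with M_Y applied at Y: R_Y^{XY}·3.8 = 538.5 + 83.37, so R_Y^{XY} = 163.7 kN and R_X = 252.9 − 163.7 = 89.25 kN.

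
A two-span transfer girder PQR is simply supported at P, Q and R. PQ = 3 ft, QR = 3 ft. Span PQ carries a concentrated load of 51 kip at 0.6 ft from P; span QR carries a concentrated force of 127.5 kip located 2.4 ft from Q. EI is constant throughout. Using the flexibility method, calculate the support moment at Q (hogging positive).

M_Q = 25.7 kip·ft

Insert a hinge at Q; M_Q is the redundant, and each span becomes simply supported.
End slopes at the hinge Q, treating each span as simply supported:
  span PQ: point load 51 at a = 0.6: Pab(L + a)/(6LEI) = 14.69/EI
  span QR: point load 127.5 at a = 2.4: Pab(L + b)/(6LEI) = 36.72/EI
  relative rotation θ_0 = (14.69 + 36.72)/EI = 51.41/EI
A unit hogging moment at Q produces rotation L₁/(3EI) + L₂/(3EI) = 2/EI.
Compatibility: M_Q·(L₁+L₂)/(3EI) = θ_0, giving M_Q = 25.7 kip·ft (hogging).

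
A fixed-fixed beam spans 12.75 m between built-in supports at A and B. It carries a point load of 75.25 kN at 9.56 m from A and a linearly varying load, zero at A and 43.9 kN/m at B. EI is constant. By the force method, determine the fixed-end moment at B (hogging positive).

M_B = 491.8 kN·m

Release both end moments; the primary structure is a simply-supported span AB with redundants M_A and M_B.
On the primary (simply-supported) span, the end slopes from the loading are:
  at A: point load 75.25 at a = 9.56: Pab(L + b)/(6LEI) = 478.2/EI
  at B: point load 75.25 at a = 9.56: Pab(L + a)/(6LEI) = 669.3/EI
  at A: triangular load, peak 43.9: 7w₀L³/(360EI) = 1769/EI
  at B: triangular load, peak 43.9: w₀L³/(45EI) = 2022/EI
  θ_A0 = 2247/EI,  θ_B0 = 2691/EI
Flexibility coefficients: a unit moment at one end gives L/(3EI) there and L/(6EI) at the far end, so f₁₁ = f₂₂ = 4.25/EI and f₁₂ = f₂₁ = 2.125/EI.
Compatibility — zero rotation at each built-in end:
  4.25 M_A + 2.125 M_B = 2247
  2.125 M_A + 4.25 M_B = 2691
Solving the pair gives M_A = 282.9 kN·m and M_B = 491.8 kN·m (hogging).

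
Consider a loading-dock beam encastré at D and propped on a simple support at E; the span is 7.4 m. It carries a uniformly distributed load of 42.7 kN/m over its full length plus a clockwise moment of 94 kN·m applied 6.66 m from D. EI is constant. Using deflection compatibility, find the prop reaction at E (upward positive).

R_E = 137.4 kN

Release the roller at E. Primary structure: cantilever fixed at D.
Deflection at E on the released cantilever, summing each load's contribution:
  UDL 42.7: wL⁴/(8EI) = 16005/EI
  clockwise couple 94 at a = 6.66: M₀a(2L − a)/(2EI) = 2548/EI
  δ_0 = 18553/EI
Tip deflection under a unit load at E: L³/(3EI) = 135.1/EI.
Compatibility at E: δ_0 − R_E·δ_{EE} = 0, so R_E = 18553/135.1 = 137.4 kN.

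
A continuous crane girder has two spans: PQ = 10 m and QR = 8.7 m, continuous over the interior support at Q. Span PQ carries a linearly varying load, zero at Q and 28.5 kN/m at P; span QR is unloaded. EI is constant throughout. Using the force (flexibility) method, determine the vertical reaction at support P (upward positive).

Take M_Q as the redundant. Released structure: two simple spans PQ and QR with a hinge at Q.
Rotations at Q on the released spans (each span's end-slope, ×1/EI):
  span PQ: triangular load, peak 28.5: 7w₀L³/(360EI) = 554.2/EI
  relative rotation θ_0 = (554.2 + 0)/EI = 554.2/EI
A unit hogging moment at Q produces rotation L₁/(3EI) + L₂/(3EI) = 6.233/EI.
Compatibility: M_Q·(L₁+L₂)/(3EI) = θ_0, giving M_Q = 88.9 kN·m (hogging).
Span PQ, ΣM about P with M_Q applied at Q: R_Q^{PQ}·10 = 475 + 88.9, so R_Q^{PQ} = 56.39 kN and R_P = 142.5 − 56.39 = 86.11 kN.

R_P = 86.11 kN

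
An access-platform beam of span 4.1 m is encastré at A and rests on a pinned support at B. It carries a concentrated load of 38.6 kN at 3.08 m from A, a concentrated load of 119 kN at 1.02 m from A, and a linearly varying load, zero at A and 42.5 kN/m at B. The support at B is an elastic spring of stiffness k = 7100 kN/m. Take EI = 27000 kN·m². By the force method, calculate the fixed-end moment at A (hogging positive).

Choose R_B as the redundant. The primary structure is the cantilever fixed at A.
Primary-structure tip deflection at B by superposition:
  point load 38.6 at a = 3.08: Pa²(3L − a)/(6EI) = 562.7/EI
  point load 119 at a = 1.02: Pa²(3L − a)/(6EI) = 232.8/EI
  triangular load, peak 42.5 at the free end: 11w₀L⁴/(120EI) = 1101/EI
  δ_0 = 1896/EI
Flexibility coefficient — unit upward force at B: δ_{BB} = L³/(3EI) = 22.97/EI.
With EI = 27000 kN·m²: δ_0 = 0.070234 m and δ_{BB} = 0.000851 m/kN.
Compatibility — the spring shortens by R_B/k under the reaction it provides: δ_0 − R_B·δ_{BB} = R_B/k. With 1/k = 0.000141 m/kN, R_B = δ_0 / (δ_{BB} + 1/k) = 0.070234 / (0.000851 + 0.000141) = 70.82 kN.
Moment equilibrium about A: M_A = Σ(load moments about A) − R_B·L = 478.4 − 70.82×4.1 = 188 kN·m.

M_A = 188 kN·m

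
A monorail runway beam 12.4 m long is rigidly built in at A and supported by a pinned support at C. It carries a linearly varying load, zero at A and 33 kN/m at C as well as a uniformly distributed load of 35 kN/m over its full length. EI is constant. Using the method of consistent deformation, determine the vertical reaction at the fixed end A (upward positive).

Remove the prop at C; the released (primary) structure is a cantilever built in at A.
Free-end deflection of the primary structure under the applied loading (downward +):
  triangular load, peak 33 at the free end: 11w₀L⁴/(120EI) = 71517/EI
  UDL 35: wL⁴/(8EI) = 103434/EI
  δ_0 = 174952/EI
Tip deflection under a unit load at C: L³/(3EI) = 635.5/EI.
The prop prevents deflection at C: R_C = δ_0/δ_{CC} = 174952/635.5 = 275.3 kN.
Vertical equilibrium: R_A = ΣP − R_C = 638.6 − 275.3 = 363.3 kN.

R_A = 363.3 kN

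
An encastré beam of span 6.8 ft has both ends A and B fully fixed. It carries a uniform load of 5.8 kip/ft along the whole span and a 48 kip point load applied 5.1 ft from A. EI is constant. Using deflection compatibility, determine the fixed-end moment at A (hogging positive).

M_A = 37.65 kip·ft

Release both end moments; the primary structure is a simply-supported span AB with redundants M_A and M_B.
Simple-span end rotations at A and B under the given loads:
  at A: UDL 5.8: wL³/(24EI) = 75.99/EI
  at B: UDL 5.8: wL³/(24EI) = 75.99/EI
  at A: point load 48 at a = 5.1: Pab(L + b)/(6LEI) = 86.7/EI
  at B: point load 48 at a = 5.1: Pab(L + a)/(6LEI) = 121.4/EI
  θ_A0 = 162.7/EI,  θ_B0 = 197.4/EI
Flexibility coefficients: a unit moment at one end gives L/(3EI) there and L/(6EI) at the far end, so f₁₁ = f₂₂ = 2.267/EI and f₁₂ = f₂₁ = 1.133/EI.
Compatibility — zero rotation at each built-in end:
  2.267 M_A + 1.133 M_B = 162.7
  1.133 M_A + 2.267 M_B = 197.4
Solving the pair gives M_A = 37.65 kip·ft and M_B = 68.25 kip·ft (hogging).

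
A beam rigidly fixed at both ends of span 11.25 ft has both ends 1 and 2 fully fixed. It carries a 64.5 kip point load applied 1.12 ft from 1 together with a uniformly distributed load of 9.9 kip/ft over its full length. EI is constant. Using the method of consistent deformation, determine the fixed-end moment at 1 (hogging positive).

Release both end moments; the primary structure is a simply-supported span 12 with redundants M_1 and M_2.
Simple-span end rotations at 1 and 2 under the given loads:
  at 1: point load 64.5 at a = 1.12: Pab(L + b)/(6LEI) = 231.8/EI
  at 2: point load 64.5 at a = 1.12: Pab(L + a)/(6LEI) = 134.1/EI
  at 1: UDL 9.9: wL³/(24EI) = 587.3/EI
  at 2: UDL 9.9: wL³/(24EI) = 587.3/EI
  θ_10 = 819.1/EI,  θ_20 = 721.4/EI
Flexibility coefficients: a unit moment at one end gives L/(3EI) there and L/(6EI) at the far end, so f₁₁ = f₂₂ = 3.75/EI and f₁₂ = f₂₁ = 1.875/EI.
Compatibility — zero rotation at each built-in end:
  3.75 M_1 + 1.875 M_2 = 819.1
  1.875 M_1 + 3.75 M_2 = 721.4
Solving the pair gives M_1 = 163 kip·ft and M_2 = 110.9 kip·ft (hogging).

M_1 = 163 kip·ft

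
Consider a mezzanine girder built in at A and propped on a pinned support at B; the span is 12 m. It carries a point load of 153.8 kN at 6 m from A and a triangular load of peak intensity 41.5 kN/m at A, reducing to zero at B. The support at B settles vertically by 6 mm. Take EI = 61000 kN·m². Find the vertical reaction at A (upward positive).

R_A = 305.6 kN

Take the reaction at B as the redundant and release it; the primary structure is a cantilever fixed at A.
Free-end deflection of the primary structure under the applied loading (downward +):
  point load 153.8 at a = 6: Pa²(3L − a)/(6EI) = 27684/EI
  triangular load, peak 41.5 at the fixed end: w₀L⁴/(30EI) = 28685/EI
  δ_0 = 56369/EI
Flexibility coefficient — unit upward force at B: δ_{BB} = L³/(3EI) = 576/EI.
With EI = 61000 kN·m²: δ_0 = 0.92408 m and δ_{BB} = 0.009443 m/kN.
Compatibility — the beam at B must follow the support down by 0.006 m: δ_0 − R_B·δ_{BB} = 0.006, so R_B = (0.92408 − 0.006)/0.009443 = 97.23 kN.
Vertical equilibrium: R_A = ΣP − R_B = 402.8 − 97.23 = 305.6 kN.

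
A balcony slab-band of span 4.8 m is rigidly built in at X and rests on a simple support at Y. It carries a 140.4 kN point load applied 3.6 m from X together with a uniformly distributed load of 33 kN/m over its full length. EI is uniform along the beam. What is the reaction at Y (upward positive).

R_Y = 148.2 kN

Choose R_Y as the redundant. The primary structure is the cantilever fixed at X.
Primary-structure tip deflection at Y by superposition:
  point load 140.4 at a = 3.6: Pa²(3L − a)/(6EI) = 3275/EI
  UDL 33: wL⁴/(8EI) = 2190/EI
  δ_0 = 5465/EI
Flexibility coefficient — unit upward force at Y: δ_{YY} = L³/(3EI) = 36.86/EI.
Compatibility at Y: δ_0 − R_Y·δ_{YY} = 0, so R_Y = 5465/36.86 = 148.2 kN.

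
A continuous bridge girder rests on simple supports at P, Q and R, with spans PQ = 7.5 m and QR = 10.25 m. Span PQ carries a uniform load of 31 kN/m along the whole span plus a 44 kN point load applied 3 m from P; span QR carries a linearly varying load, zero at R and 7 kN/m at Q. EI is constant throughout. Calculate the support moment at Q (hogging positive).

M_Q = 143.8 kN·m

Take M_Q as the redundant. Released structure: two simple spans PQ and QR with a hinge at Q.
End slopes at the hinge Q, treating each span as simply supported:
  span PQ: UDL 31: wL³/(24EI) = 544.9/EI
  span PQ: point load 44 at a = 3: Pab(L + a)/(6LEI) = 138.6/EI
  span QR: triangular load, peak 7: w₀L³/(45EI) = 167.5/EI
  relative rotation θ_0 = (683.5 + 167.5)/EI = 851/EI
A unit hogging moment at Q produces rotation L₁/(3EI) + L₂/(3EI) = 5.917/EI.
Compatibility: M_Q·(L₁+L₂)/(3EI) = θ_0, giving M_Q = 143.8 kN·m (hogging).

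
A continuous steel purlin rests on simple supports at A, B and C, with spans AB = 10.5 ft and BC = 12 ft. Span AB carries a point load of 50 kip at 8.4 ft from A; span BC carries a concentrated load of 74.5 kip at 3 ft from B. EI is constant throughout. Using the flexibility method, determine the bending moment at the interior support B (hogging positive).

Take M_B as the redundant. Released structure: two simple spans AB and BC with a hinge at B.
Discontinuity in slope at B on the released structure — sum the simple-span end rotations:
  span AB: point load 50 at a = 8.4: Pab(L + a)/(6LEI) = 264.6/EI
  span BC: point load 74.5 at a = 3: Pab(L + b)/(6LEI) = 586.7/EI
  relative rotation θ_0 = (264.6 + 586.7)/EI = 851.3/EI
A unit hogging moment at B produces rotation L₁/(3EI) + L₂/(3EI) = 7.5/EI.
Slope continuity at B: θ_0 = M_B·7.5/EI, so M_B = 851.3/7.5 = 113.5 kip·ft (hogging).

M_B = 113.5 kip·ft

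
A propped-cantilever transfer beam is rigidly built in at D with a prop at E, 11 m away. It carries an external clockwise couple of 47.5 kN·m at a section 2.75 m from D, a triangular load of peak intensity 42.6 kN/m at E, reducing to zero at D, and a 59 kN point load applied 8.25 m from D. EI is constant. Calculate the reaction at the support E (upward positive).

R_E = 169 kN

Choose R_E as the redundant. The primary structure is the cantilever fixed at D.
Deflection at E on the released cantilever, summing each load's contribution:
  clockwise couple 47.5 at a = 2.75: M₀a(2L − a)/(2EI) = 1257/EI
  triangular load, peak 42.6 at the free end: 11w₀L⁴/(120EI) = 57173/EI
  point load 59 at a = 8.25: Pa²(3L − a)/(6EI) = 16565/EI
  δ_0 = 74995/EI
Flexibility coefficient — unit upward force at E: δ_{EE} = L³/(3EI) = 443.7/EI.
The prop prevents deflection at E: R_E = δ_0/δ_{EE} = 74995/443.7 = 169 kN.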